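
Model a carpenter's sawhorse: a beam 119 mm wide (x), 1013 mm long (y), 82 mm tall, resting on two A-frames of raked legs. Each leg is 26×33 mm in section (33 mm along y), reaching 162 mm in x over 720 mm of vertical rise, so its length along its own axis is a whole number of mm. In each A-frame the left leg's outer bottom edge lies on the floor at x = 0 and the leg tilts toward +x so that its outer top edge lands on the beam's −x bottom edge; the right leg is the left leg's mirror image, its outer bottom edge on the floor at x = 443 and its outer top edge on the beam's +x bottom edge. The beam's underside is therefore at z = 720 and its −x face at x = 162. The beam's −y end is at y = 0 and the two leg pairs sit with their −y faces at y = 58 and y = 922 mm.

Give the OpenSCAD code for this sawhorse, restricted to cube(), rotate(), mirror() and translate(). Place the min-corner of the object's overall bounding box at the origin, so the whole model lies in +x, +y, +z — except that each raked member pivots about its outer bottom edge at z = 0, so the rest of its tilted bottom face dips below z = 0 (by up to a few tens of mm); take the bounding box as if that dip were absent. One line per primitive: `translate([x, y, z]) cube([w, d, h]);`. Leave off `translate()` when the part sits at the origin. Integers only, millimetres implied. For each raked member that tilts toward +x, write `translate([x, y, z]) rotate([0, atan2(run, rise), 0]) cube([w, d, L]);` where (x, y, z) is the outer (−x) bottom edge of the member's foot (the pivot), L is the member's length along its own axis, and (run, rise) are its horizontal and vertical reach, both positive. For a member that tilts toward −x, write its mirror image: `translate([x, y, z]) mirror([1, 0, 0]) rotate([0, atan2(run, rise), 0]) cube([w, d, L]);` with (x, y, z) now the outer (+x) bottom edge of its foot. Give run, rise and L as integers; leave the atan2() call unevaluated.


translate([162, 0, 720]) cube([119, 1013, 82]);
translate([0, 58, 0]) rotate([0, atan2(162, 720), 0]) cube([26, 33, 738]);
translate([443, 58, 0]) mirror([1, 0, 0]) rotate([0, atan2(162, 720), 0]) cube([26, 33, 738]);
translate([0, 922, 0]) rotate([0, atan2(162, 720), 0]) cube([26, 33, 738]);
translate([443, 922, 0]) mirror([1, 0, 0]) rotate([0, atan2(162, 720), 0]) cube([26, 33, 738]);


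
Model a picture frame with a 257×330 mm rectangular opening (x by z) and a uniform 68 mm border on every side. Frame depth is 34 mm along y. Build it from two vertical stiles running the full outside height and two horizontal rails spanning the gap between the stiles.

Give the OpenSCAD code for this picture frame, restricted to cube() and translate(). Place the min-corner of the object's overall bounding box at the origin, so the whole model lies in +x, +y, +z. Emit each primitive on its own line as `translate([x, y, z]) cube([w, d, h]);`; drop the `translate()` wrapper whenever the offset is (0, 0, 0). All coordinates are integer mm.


cube([68, 34, 466]);
translate([325, 0, 0]) cube([68, 34, 466]);
translate([68, 0, 0]) cube([257, 34, 68]);
translate([68, 0, 398]) cube([257, 34, 68]);


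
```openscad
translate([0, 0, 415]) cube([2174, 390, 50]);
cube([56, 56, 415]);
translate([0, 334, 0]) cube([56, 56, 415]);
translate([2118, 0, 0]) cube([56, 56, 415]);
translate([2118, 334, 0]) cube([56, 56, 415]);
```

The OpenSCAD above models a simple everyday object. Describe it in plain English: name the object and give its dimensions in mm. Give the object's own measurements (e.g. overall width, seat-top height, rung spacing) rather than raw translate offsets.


A bench: a 2174×390 mm seat slab, 50 mm thick, top at z = 465 mm, on four 56×56 mm square legs flush with the seat corners and standing on z = 0.


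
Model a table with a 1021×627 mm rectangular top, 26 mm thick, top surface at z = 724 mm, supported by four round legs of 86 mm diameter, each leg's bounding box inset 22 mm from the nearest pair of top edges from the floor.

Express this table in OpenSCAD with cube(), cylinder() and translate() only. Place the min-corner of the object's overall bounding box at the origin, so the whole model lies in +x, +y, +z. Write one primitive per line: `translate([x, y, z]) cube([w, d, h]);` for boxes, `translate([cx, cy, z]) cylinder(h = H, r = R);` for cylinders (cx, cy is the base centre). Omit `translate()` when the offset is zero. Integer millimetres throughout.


translate([0, 0, 698]) cube([1021, 627, 26]);
translate([65, 65, 0]) cylinder(h = 698, r = 43);
translate([956, 65, 0]) cylinder(h = 698, r = 43);
translate([65, 562, 0]) cylinder(h = 698, r = 43);
translate([956, 562, 0]) cylinder(h = 698, r = 43);


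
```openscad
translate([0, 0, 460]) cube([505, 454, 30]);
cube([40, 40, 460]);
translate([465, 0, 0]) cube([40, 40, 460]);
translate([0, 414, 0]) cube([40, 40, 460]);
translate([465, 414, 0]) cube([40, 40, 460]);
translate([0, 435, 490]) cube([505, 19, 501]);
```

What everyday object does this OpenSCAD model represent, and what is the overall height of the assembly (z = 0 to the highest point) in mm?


A chair. The overall height is 991 mm.

A slab on four corner posts with a tall panel at the back — a chair. The seat slab sits at z = 460 with thickness 30, and the 501 mm backrest starts at the seat top, so the overall height is 460 + 30 + 501 = 991 mm.


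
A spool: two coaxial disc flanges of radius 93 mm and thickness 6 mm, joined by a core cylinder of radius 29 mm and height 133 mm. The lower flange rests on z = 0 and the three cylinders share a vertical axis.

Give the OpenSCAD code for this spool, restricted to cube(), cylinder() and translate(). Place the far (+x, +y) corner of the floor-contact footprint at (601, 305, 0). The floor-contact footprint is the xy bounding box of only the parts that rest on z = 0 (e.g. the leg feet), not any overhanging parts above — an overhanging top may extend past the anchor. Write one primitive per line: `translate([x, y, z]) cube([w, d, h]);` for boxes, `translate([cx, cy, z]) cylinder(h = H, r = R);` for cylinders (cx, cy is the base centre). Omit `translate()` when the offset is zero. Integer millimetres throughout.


translate([508, 212, 0]) cylinder(h = 6, r = 93);
translate([508, 212, 6]) cylinder(h = 133, r = 29);
translate([508, 212, 139]) cylinder(h = 6, r = 93);


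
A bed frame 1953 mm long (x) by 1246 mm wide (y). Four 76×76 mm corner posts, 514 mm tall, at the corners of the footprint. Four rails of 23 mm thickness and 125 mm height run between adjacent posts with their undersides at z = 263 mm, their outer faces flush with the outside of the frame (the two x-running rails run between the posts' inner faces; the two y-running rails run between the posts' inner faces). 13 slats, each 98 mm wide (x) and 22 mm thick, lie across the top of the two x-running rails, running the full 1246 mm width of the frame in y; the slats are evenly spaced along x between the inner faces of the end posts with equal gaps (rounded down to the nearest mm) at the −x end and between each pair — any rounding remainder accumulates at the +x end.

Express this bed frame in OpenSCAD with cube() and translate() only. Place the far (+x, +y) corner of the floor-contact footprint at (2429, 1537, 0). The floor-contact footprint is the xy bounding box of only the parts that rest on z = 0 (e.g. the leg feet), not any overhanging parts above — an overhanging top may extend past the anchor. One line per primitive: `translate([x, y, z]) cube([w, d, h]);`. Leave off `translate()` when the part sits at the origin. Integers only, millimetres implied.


// slat z = rail_z + rail_h = 263 + 125 = 388
// slat gap = ⌊(1801 − 13·98) / 14⌋ = 37
translate([476, 291, 0]) cube([76, 76, 514]);
translate([476, 1461, 0]) cube([76, 76, 514]);
translate([2353, 291, 0]) cube([76, 76, 514]);
translate([2353, 1461, 0]) cube([76, 76, 514]);
translate([552, 291, 263]) cube([1801, 23, 125]);
translate([552, 1514, 263]) cube([1801, 23, 125]);
translate([476, 367, 263]) cube([23, 1094, 125]);
translate([2406, 367, 263]) cube([23, 1094, 125]);
translate([589, 291, 388]) cube([98, 1246, 22]);
translate([724, 291, 388]) cube([98, 1246, 22]);
translate([859, 291, 388]) cube([98, 1246, 22]);
translate([994, 291, 388]) cube([98, 1246, 22]);
translate([1129, 291, 388]) cube([98, 1246, 22]);
translate([1264, 291, 388]) cube([98, 1246, 22]);
translate([1399, 291, 388]) cube([98, 1246, 22]);
translate([1534, 291, 388]) cube([98, 1246, 22]);
translate([1669, 291, 388]) cube([98, 1246, 22]);
translate([1804, 291, 388]) cube([98, 1246, 22]);
translate([1939, 291, 388]) cube([98, 1246, 22]);
translate([2074, 291, 388]) cube([98, 1246, 22]);
translate([2209, 291, 388]) cube([98, 1246, 22]);


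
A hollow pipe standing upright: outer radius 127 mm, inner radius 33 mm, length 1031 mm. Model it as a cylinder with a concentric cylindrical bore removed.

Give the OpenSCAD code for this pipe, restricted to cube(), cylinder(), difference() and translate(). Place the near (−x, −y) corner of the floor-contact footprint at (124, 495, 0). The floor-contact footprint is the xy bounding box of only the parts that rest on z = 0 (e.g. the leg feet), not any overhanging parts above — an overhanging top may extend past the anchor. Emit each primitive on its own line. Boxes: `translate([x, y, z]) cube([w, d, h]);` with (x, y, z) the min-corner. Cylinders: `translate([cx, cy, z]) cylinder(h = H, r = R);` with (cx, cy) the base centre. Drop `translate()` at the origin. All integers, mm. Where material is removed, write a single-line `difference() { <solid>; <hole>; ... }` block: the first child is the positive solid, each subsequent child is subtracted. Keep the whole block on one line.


difference() { translate([251, 622, 0]) cylinder(h = 1031, r = 127); translate([251, 622, 0]) cylinder(h = 1031, r = 33); }


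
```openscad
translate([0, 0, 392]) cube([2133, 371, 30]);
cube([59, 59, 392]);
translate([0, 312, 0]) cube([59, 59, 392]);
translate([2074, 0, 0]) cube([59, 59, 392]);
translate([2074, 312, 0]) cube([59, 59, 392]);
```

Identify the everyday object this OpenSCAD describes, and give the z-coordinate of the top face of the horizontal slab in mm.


A bench. The seat-top height is 422 mm.

A long slab on four corner posts — a bench. The slab sits at z = 392 with thickness 30, so the top is 392 + 30 = 422 mm.


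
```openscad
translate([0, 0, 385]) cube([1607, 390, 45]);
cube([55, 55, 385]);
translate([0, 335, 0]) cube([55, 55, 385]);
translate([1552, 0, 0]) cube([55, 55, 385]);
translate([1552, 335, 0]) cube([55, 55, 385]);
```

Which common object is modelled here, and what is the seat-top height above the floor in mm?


A bench. The seat-top height is 430 mm.

A long slab on four corner posts — a bench. The slab sits at z = 385 with thickness 45, so the top is 385 + 45 = 430 mm.


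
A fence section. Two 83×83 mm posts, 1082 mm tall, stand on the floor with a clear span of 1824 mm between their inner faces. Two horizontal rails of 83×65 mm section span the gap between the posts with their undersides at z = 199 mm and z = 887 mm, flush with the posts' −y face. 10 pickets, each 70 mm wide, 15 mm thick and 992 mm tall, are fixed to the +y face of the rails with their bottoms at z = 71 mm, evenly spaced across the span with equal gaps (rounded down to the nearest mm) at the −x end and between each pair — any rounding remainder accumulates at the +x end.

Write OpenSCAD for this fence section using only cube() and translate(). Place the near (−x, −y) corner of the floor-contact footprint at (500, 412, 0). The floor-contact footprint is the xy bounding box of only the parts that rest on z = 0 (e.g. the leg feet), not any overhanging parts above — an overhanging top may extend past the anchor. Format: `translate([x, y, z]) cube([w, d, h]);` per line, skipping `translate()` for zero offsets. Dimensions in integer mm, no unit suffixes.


translate([500, 412, 0]) cube([83, 83, 1082]);
translate([2407, 412, 0]) cube([83, 83, 1082]);
translate([583, 412, 199]) cube([1824, 83, 65]);
translate([583, 412, 887]) cube([1824, 83, 65]);
translate([685, 495, 71]) cube([70, 15, 992]);
translate([857, 495, 71]) cube([70, 15, 992]);
translate([1029, 495, 71]) cube([70, 15, 992]);
translate([1201, 495, 71]) cube([70, 15, 992]);
translate([1373, 495, 71]) cube([70, 15, 992]);
translate([1545, 495, 71]) cube([70, 15, 992]);
translate([1717, 495, 71]) cube([70, 15, 992]);
translate([1889, 495, 71]) cube([70, 15, 992]);
translate([2061, 495, 71]) cube([70, 15, 992]);
translate([2233, 495, 71]) cube([70, 15, 992]);


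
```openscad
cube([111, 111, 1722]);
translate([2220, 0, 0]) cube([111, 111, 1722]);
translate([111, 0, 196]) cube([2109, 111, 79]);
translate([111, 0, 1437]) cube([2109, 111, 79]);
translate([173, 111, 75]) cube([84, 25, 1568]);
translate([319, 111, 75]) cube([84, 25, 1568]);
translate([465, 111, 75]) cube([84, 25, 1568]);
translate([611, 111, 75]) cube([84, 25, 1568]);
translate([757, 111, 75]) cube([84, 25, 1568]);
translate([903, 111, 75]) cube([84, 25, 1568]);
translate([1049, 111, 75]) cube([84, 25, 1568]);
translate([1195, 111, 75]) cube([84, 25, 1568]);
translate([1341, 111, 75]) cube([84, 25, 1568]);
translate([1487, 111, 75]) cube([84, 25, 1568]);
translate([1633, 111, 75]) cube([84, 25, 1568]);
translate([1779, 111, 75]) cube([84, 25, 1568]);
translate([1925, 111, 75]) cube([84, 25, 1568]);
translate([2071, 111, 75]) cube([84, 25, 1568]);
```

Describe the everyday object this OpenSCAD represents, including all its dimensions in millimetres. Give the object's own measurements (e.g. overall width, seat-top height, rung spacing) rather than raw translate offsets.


A fence section. Two 111×111 mm posts, 1722 mm tall, stand on the floor with a clear span of 2109 mm between their inner faces. Two horizontal rails of 111×79 mm section span the gap between the posts with their undersides at z = 196 mm and z = 1437 mm, flush with the posts' −y face. 14 pickets, each 84 mm wide, 25 mm thick and 1568 mm tall, are fixed to the +y face of the rails with their bottoms at z = 75 mm, spaced across the span with a 62 mm gap after the −x post and between neighbouring pickets, with 65 mm left before the +x post.


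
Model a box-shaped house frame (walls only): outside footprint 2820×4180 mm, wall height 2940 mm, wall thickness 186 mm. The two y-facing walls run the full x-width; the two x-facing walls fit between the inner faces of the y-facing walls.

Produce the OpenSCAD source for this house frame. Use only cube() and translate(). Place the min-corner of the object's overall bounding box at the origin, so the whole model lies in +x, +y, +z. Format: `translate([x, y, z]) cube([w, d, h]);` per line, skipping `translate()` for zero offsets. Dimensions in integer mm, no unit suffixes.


cube([2820, 186, 2940]);
translate([0, 3994, 0]) cube([2820, 186, 2940]);
translate([0, 186, 0]) cube([186, 3808, 2940]);
translate([2634, 186, 0]) cube([186, 3808, 2940]);


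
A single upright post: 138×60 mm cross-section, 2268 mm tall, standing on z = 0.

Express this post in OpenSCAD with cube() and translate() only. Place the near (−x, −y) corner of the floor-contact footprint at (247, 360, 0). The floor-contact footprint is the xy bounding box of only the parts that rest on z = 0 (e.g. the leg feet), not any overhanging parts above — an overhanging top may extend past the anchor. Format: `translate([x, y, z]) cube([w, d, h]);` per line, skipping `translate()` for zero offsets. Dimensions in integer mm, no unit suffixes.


translate([247, 360, 0]) cube([138, 60, 2268]);


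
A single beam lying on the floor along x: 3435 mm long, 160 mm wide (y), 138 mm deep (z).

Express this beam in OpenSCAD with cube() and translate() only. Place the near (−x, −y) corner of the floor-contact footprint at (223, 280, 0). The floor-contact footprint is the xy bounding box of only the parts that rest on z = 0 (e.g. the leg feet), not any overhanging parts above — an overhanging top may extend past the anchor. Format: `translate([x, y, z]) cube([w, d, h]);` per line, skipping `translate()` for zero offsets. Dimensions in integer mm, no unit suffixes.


translate([223, 280, 0]) cube([3435, 160, 138]);


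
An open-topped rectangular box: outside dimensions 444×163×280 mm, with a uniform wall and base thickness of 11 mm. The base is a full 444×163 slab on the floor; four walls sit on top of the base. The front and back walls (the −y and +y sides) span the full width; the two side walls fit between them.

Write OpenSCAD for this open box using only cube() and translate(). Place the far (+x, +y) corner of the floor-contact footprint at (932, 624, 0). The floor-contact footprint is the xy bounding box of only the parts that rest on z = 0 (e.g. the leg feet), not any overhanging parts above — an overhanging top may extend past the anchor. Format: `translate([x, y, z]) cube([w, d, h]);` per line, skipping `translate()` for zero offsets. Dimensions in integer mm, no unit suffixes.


translate([488, 461, 0]) cube([444, 163, 11]);
translate([488, 461, 11]) cube([444, 11, 269]);
translate([488, 613, 11]) cube([444, 11, 269]);
translate([488, 472, 11]) cube([11, 141, 269]);
translate([921, 472, 11]) cube([11, 141, 269]);


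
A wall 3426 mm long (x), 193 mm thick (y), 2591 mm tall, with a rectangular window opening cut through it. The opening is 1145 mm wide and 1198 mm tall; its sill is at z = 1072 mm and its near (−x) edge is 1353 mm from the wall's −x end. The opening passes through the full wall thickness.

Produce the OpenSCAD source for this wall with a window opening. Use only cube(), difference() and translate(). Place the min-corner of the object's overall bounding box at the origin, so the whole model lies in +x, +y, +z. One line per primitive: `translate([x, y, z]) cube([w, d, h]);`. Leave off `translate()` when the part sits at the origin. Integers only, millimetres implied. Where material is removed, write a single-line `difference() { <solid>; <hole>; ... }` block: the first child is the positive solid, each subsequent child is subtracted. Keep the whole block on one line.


difference() { cube([3426, 193, 2591]); translate([1353, 0, 1072]) cube([1145, 193, 1198]); }


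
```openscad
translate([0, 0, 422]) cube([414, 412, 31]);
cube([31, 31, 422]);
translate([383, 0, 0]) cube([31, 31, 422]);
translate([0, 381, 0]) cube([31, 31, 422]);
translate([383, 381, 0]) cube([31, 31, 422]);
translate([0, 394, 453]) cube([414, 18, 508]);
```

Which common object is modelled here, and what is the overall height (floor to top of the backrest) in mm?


A chair. The overall height is 961 mm.

A slab on four corner posts with a tall panel at the back — a chair. The seat slab sits at z = 422 with thickness 31, and the 508 mm backrest starts at the seat top, so the overall height is 422 + 31 + 508 = 961 mm.


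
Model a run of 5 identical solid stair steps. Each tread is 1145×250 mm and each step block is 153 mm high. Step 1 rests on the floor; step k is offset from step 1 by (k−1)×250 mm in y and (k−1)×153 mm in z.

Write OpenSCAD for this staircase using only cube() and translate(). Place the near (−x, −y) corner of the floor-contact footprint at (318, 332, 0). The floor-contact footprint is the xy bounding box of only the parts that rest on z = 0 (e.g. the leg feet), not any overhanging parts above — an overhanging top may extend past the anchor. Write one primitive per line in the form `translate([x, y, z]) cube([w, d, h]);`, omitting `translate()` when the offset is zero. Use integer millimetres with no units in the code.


translate([318, 332, 0]) cube([1145, 250, 153]);
translate([318, 582, 153]) cube([1145, 250, 153]);
translate([318, 832, 306]) cube([1145, 250, 153]);
translate([318, 1082, 459]) cube([1145, 250, 153]);
translate([318, 1332, 612]) cube([1145, 250, 153]);


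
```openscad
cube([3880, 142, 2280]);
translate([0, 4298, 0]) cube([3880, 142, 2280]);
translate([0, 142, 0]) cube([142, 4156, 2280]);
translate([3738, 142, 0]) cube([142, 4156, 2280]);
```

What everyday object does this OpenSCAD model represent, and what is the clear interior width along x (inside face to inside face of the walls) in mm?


A house (or room) frame. The interior width is 3596 mm.

Four 2280 mm walls enclosing a rectangle with no floor or roof — a room or house frame. Outside width is 3880 mm and wall thickness is 142 mm, so the interior width is 3880 − 2 × 142 = 3596 mm.


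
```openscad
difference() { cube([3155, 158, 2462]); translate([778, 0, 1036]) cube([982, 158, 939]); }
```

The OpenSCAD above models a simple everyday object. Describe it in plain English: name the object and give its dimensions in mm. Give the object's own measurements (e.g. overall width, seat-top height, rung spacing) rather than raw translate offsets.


A wall 3155 mm long (x), 158 mm thick (y), 2462 mm tall, with a rectangular window opening cut through it. The opening is 982 mm wide and 939 mm tall; its sill is at z = 1036 mm and its near (−x) edge is 778 mm from the wall's −x end. The opening passes through the full wall thickness.


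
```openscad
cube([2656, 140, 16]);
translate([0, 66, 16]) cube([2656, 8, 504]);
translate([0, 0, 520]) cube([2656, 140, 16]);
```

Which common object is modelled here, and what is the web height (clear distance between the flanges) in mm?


An I-beam. The web height is 504 mm.

Two wide flanges with a thin centred web — an I-beam. Overall 536 mm minus two 16 mm flanges gives a web of 536 − 2·16 = 504 mm.


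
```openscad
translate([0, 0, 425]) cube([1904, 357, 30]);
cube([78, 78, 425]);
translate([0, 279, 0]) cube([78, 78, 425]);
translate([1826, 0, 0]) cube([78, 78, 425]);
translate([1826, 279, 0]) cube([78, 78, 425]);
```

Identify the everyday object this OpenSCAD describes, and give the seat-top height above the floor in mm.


A bench. The seat-top height is 455 mm.

A long slab on four corner posts — a bench. The slab sits at z = 425 with thickness 30, so the top is 425 + 30 = 455 mm.


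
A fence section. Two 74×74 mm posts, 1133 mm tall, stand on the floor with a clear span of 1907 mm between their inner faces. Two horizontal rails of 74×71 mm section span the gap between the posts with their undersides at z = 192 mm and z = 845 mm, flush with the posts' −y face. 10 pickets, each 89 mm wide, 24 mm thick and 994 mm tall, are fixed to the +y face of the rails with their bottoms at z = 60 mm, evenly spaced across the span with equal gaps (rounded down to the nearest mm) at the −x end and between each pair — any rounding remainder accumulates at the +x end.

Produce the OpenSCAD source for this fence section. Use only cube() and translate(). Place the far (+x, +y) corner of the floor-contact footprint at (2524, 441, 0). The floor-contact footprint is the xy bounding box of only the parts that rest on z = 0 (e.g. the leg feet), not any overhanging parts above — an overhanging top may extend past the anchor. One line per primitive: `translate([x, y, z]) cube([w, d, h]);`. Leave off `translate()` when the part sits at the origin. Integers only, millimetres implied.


translate([469, 367, 0]) cube([74, 74, 1133]);
translate([2450, 367, 0]) cube([74, 74, 1133]);
translate([543, 367, 192]) cube([1907, 74, 71]);
translate([543, 367, 845]) cube([1907, 74, 71]);
translate([635, 441, 60]) cube([89, 24, 994]);
translate([816, 441, 60]) cube([89, 24, 994]);
translate([997, 441, 60]) cube([89, 24, 994]);
translate([1178, 441, 60]) cube([89, 24, 994]);
translate([1359, 441, 60]) cube([89, 24, 994]);
translate([1540, 441, 60]) cube([89, 24, 994]);
translate([1721, 441, 60]) cube([89, 24, 994]);
translate([1902, 441, 60]) cube([89, 24, 994]);
translate([2083, 441, 60]) cube([89, 24, 994]);
translate([2264, 441, 60]) cube([89, 24, 994]);


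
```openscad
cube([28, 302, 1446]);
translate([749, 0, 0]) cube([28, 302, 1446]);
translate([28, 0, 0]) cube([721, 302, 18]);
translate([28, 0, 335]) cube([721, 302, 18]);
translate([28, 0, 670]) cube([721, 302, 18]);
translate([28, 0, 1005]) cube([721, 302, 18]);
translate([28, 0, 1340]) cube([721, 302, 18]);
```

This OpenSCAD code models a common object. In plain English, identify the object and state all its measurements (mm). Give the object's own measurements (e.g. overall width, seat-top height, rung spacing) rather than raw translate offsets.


An open bookshelf. Two side panels, each 28 mm thick, 302 mm deep and 1446 mm tall, stand 777 mm apart (outside-to-outside). Between them sit 5 shelves, each 18 mm thick and 302 mm deep, spanning the full gap between the sides. The bottom shelf rests on the floor (its underside at z = 0) and the clear gap between one shelf's top and the next shelf's underside is 317 mm.


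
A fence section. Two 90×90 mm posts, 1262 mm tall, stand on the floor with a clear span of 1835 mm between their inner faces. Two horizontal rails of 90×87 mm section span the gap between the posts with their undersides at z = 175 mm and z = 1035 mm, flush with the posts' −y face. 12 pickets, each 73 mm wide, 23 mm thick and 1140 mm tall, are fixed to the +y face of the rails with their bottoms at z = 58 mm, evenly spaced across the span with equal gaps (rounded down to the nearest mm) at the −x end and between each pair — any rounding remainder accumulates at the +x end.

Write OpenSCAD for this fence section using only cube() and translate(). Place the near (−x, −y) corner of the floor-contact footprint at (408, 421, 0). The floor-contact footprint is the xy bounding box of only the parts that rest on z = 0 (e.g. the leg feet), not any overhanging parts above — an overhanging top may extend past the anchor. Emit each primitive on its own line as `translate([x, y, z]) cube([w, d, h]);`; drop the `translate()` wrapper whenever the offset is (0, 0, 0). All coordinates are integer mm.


translate([408, 421, 0]) cube([90, 90, 1262]);
translate([2333, 421, 0]) cube([90, 90, 1262]);
translate([498, 421, 175]) cube([1835, 90, 87]);
translate([498, 421, 1035]) cube([1835, 90, 87]);
translate([571, 511, 58]) cube([73, 23, 1140]);
translate([717, 511, 58]) cube([73, 23, 1140]);
translate([863, 511, 58]) cube([73, 23, 1140]);
translate([1009, 511, 58]) cube([73, 23, 1140]);
translate([1155, 511, 58]) cube([73, 23, 1140]);
translate([1301, 511, 58]) cube([73, 23, 1140]);
translate([1447, 511, 58]) cube([73, 23, 1140]);
translate([1593, 511, 58]) cube([73, 23, 1140]);
translate([1739, 511, 58]) cube([73, 23, 1140]);
translate([1885, 511, 58]) cube([73, 23, 1140]);
translate([2031, 511, 58]) cube([73, 23, 1140]);
translate([2177, 511, 58]) cube([73, 23, 1140]);


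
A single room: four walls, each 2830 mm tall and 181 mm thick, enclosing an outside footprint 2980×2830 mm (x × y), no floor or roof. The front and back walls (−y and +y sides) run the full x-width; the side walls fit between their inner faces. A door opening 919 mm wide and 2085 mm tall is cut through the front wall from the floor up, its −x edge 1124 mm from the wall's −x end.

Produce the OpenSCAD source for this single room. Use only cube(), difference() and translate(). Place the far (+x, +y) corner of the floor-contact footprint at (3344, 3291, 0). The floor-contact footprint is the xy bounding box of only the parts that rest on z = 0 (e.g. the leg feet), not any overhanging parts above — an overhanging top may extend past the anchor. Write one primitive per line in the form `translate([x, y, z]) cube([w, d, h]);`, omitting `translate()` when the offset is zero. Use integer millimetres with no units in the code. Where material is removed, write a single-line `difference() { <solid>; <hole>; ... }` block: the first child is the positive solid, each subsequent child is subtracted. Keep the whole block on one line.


difference() { translate([364, 461, 0]) cube([2980, 181, 2830]); translate([1488, 461, 0]) cube([919, 181, 2085]); }
translate([364, 3110, 0]) cube([2980, 181, 2830]);
translate([364, 642, 0]) cube([181, 2468, 2830]);
translate([3163, 642, 0]) cube([181, 2468, 2830]);


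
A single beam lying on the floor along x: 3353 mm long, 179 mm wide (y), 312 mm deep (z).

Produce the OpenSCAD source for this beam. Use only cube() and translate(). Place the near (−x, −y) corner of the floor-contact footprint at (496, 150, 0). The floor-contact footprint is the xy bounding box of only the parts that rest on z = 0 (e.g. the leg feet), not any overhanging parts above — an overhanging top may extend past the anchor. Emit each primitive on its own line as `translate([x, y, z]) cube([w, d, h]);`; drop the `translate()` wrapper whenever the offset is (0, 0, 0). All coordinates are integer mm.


translate([496, 150, 0]) cube([3353, 179, 312]);


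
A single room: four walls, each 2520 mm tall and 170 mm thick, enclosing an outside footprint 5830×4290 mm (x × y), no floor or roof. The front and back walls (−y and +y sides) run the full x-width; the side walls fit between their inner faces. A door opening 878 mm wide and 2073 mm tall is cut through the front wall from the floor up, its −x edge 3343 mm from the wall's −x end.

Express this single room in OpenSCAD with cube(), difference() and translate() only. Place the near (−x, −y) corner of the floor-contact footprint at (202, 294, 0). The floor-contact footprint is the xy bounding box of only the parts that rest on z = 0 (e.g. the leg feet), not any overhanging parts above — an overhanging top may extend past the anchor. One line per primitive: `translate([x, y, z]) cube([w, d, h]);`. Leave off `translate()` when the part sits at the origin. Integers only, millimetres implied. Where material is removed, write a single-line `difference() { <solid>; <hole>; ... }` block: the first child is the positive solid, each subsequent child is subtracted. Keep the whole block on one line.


difference() { translate([202, 294, 0]) cube([5830, 170, 2520]); translate([3545, 294, 0]) cube([878, 170, 2073]); }
translate([202, 4414, 0]) cube([5830, 170, 2520]);
translate([202, 464, 0]) cube([170, 3950, 2520]);
translate([5862, 464, 0]) cube([170, 3950, 2520]);


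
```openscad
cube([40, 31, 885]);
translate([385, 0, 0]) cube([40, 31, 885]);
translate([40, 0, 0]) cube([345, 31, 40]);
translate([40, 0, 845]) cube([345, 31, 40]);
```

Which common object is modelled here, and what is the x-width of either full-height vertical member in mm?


A picture frame. The border width is 40 mm.

Four thin pieces enclosing a rectangular opening — a picture frame. The two full-height stiles are 885 mm tall; the top rail sits at z = 845 and is 40 mm tall, so the border above the opening is 885 − 845 = 40 mm, matching the stile x-width.


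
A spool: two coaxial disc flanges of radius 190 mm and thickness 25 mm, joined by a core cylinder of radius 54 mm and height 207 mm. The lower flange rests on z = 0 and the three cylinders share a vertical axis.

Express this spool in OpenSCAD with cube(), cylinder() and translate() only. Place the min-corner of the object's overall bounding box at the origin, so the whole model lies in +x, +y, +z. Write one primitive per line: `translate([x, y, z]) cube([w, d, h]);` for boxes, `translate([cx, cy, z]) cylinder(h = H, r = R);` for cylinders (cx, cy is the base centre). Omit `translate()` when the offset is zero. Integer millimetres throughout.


translate([190, 190, 0]) cylinder(h = 25, r = 190);
translate([190, 190, 25]) cylinder(h = 207, r = 54);
translate([190, 190, 232]) cylinder(h = 25, r = 190);


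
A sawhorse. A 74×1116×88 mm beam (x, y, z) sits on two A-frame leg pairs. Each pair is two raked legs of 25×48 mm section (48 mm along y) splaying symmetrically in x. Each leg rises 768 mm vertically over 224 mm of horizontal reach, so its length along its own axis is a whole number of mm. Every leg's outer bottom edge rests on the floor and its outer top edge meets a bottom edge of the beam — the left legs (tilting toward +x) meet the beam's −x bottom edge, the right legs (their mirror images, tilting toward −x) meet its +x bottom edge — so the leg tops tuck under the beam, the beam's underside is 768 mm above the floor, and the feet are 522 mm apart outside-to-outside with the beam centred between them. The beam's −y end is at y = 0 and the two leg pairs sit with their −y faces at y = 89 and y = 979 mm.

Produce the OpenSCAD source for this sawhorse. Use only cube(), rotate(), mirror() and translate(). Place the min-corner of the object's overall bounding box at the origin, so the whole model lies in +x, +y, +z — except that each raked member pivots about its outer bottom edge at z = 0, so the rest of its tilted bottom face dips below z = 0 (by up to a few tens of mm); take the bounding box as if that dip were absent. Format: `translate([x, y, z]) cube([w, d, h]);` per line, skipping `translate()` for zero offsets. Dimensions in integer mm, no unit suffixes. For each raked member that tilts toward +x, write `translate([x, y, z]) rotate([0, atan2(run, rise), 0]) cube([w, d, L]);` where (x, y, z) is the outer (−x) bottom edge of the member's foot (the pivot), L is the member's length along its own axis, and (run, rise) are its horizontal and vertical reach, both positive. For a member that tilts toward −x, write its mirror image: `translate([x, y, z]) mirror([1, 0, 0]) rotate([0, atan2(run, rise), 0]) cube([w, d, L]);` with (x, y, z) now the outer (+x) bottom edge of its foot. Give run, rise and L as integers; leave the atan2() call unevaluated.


translate([224, 0, 768]) cube([74, 1116, 88]);
translate([0, 89, 0]) rotate([0, atan2(224, 768), 0]) cube([25, 48, 800]);
translate([522, 89, 0]) mirror([1, 0, 0]) rotate([0, atan2(224, 768), 0]) cube([25, 48, 800]);
translate([0, 979, 0]) rotate([0, atan2(224, 768), 0]) cube([25, 48, 800]);
translate([522, 979, 0]) mirror([1, 0, 0]) rotate([0, atan2(224, 768), 0]) cube([25, 48, 800]);


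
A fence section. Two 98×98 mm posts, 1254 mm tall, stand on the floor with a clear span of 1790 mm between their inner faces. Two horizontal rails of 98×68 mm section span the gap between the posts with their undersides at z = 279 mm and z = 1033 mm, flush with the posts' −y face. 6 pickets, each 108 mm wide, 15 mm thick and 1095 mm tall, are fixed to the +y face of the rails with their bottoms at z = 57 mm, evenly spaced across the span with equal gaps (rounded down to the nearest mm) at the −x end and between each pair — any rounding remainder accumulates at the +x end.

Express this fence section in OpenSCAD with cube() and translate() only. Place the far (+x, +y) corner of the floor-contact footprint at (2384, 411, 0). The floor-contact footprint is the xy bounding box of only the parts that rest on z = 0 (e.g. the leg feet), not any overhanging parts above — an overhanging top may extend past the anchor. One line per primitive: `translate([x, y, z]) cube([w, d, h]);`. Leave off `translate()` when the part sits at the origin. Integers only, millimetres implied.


translate([398, 313, 0]) cube([98, 98, 1254]);
translate([2286, 313, 0]) cube([98, 98, 1254]);
translate([496, 313, 279]) cube([1790, 98, 68]);
translate([496, 313, 1033]) cube([1790, 98, 68]);
translate([659, 411, 57]) cube([108, 15, 1095]);
translate([930, 411, 57]) cube([108, 15, 1095]);
translate([1201, 411, 57]) cube([108, 15, 1095]);
translate([1472, 411, 57]) cube([108, 15, 1095]);
translate([1743, 411, 57]) cube([108, 15, 1095]);
translate([2014, 411, 57]) cube([108, 15, 1095]);


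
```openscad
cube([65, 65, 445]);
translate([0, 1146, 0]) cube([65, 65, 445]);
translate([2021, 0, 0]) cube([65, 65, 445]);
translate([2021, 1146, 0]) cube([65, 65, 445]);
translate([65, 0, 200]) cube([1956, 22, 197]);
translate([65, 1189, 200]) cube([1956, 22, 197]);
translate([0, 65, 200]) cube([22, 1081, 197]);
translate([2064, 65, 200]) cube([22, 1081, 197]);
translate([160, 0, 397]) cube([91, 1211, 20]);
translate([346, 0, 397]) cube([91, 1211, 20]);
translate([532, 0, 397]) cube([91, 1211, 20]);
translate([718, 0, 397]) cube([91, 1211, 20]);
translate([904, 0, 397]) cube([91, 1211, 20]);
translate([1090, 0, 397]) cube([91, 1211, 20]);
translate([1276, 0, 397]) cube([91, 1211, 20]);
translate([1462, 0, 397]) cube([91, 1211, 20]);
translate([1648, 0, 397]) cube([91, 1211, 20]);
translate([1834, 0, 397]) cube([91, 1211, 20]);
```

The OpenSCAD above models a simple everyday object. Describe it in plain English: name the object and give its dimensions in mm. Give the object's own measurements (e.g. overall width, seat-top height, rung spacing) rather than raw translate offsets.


A bed frame 2086 mm long (x) by 1211 mm wide (y). Four 65×65 mm corner posts, 445 mm tall, at the corners of the footprint. Four rails of 22 mm thickness and 197 mm height run between adjacent posts with their undersides at z = 200 mm, their outer faces flush with the outside of the frame (the two x-running rails run between the posts' inner faces; the two y-running rails run between the posts' inner faces). 10 slats, each 91 mm wide (x) and 20 mm thick, lie across the top of the two x-running rails, running the full 1211 mm width of the frame in y; along x they sit between the end posts with a 95 mm gap after the −x posts and between neighbouring slats, leaving 96 mm before the +x posts.


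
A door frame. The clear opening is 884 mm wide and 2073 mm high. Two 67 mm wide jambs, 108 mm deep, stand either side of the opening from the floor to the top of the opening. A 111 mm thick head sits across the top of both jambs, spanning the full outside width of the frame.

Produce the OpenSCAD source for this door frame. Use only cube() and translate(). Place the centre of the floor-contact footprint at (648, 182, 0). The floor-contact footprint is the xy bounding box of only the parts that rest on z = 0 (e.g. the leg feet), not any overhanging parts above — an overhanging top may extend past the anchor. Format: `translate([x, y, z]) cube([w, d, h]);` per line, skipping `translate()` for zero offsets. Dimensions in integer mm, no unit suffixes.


translate([139, 128, 0]) cube([67, 108, 2073]);
translate([1090, 128, 0]) cube([67, 108, 2073]);
translate([139, 128, 2073]) cube([1018, 108, 111]);


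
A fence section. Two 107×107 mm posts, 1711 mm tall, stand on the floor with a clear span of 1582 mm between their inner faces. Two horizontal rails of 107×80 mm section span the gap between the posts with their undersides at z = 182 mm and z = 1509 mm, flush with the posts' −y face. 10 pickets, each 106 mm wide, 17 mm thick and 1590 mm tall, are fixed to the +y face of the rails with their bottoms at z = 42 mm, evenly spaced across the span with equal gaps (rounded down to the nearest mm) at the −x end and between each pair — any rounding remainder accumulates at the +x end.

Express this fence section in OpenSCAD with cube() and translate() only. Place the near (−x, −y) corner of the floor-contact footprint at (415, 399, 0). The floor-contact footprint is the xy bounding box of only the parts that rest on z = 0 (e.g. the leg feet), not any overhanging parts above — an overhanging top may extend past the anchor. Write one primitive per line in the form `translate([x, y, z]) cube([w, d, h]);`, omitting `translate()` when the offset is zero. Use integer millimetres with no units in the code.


translate([415, 399, 0]) cube([107, 107, 1711]);
translate([2104, 399, 0]) cube([107, 107, 1711]);
translate([522, 399, 182]) cube([1582, 107, 80]);
translate([522, 399, 1509]) cube([1582, 107, 80]);
translate([569, 506, 42]) cube([106, 17, 1590]);
translate([722, 506, 42]) cube([106, 17, 1590]);
translate([875, 506, 42]) cube([106, 17, 1590]);
translate([1028, 506, 42]) cube([106, 17, 1590]);
translate([1181, 506, 42]) cube([106, 17, 1590]);
translate([1334, 506, 42]) cube([106, 17, 1590]);
translate([1487, 506, 42]) cube([106, 17, 1590]);
translate([1640, 506, 42]) cube([106, 17, 1590]);
translate([1793, 506, 42]) cube([106, 17, 1590]);
translate([1946, 506, 42]) cube([106, 17, 1590]);


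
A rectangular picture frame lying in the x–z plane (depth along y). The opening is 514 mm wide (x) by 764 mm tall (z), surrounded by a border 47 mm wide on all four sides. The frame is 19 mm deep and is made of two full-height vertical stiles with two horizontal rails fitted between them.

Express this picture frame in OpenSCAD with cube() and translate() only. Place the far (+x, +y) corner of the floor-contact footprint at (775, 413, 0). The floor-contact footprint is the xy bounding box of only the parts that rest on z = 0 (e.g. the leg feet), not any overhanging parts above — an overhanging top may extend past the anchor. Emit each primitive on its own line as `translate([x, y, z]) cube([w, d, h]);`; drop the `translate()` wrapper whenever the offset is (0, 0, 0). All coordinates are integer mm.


translate([167, 394, 0]) cube([47, 19, 858]);
translate([728, 394, 0]) cube([47, 19, 858]);
translate([214, 394, 0]) cube([514, 19, 47]);
translate([214, 394, 811]) cube([514, 19, 47]);
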